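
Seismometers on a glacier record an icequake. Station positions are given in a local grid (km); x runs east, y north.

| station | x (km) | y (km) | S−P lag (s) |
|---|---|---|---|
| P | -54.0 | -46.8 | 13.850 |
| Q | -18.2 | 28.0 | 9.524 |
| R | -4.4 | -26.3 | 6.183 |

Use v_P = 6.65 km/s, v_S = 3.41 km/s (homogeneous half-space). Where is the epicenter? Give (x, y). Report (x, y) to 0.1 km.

x ≈ 36.0 km, y ≈ -10.8 km

Distance from S−P lag: d = Δt · v_P v_S / (v_P − v_S) = Δt · (6.65·3.41)/(6.65−3.41) ≈ 6.9989·Δt.
So d_P = 96.94, d_Q = 66.66, d_R = 43.27 km.
Circle about each station: (x + 54.0)² + (y + 46.8)² = 96.94²; (x + 18.2)² + (y − 28.0)² = 66.66²; (x + 4.4)² + (y + 26.3)² = 43.27².
Subtracting pairs of circle equations eliminates x²+y² and gives linear equations (the radical axes):
71.6 x + 149.6 y = 962.81
99.2 x + 41.0 y = 3129.88
Solving the 2×2 system: x ≈ 36.0, y ≈ -10.8 km.
Check against P (with the unrounded x, y): √((x + 54.0)²+(y + 46.8)²) = 96.95 ≈ 96.94 km. ✓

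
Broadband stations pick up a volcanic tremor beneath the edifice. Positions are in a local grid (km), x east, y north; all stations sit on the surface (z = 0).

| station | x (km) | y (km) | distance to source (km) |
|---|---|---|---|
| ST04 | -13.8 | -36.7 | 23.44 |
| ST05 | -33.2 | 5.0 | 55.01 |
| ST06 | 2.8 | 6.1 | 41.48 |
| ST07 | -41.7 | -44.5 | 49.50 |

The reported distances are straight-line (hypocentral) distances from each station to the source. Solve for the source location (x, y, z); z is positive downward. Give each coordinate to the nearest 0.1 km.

Each station gives a sphere (x−x_i)² + (y−y_i)² + z² = d_i² (stations at z=0).
Subtracting the ST04 sphere from ST05 and ST06: z² cancels, leaving linear equations in x and y:
-38.8 x + 83.4 y = -2886.76
33.2 x + 85.6 y = -2663.44
Solving: x ≈ 4.101, y ≈ -32.705 km (keep extra digits for the depth step; rounded: 4.1, -32.7).
Then from the ST04 sphere: z² = 23.44² − (x + 13.8)² − (y + 36.7)² with x = 4.101, y = -32.705, so z ≈ 14.595 ≈ 14.6 km.

(4.1, -32.7, 14.6)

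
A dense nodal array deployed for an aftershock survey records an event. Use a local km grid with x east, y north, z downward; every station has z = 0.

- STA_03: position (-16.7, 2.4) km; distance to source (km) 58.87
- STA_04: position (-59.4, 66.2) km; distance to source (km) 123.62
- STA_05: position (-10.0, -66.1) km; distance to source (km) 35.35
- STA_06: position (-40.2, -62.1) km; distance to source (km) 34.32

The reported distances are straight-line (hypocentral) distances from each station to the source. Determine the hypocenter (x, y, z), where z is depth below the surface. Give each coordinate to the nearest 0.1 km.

x ≈ -24.3 km, y ≈ -49.1 km, depth ≈ 27.5 km

Each station gives a sphere (x−x_i)² + (y−y_i)² + z² = d_i² (stations at z=0).
Subtracting the STA_03 sphere from STA_04 and STA_05: z² cancels, leaving linear equations in x and y:
-85.4 x + 127.6 y = -4190.08
13.4 x − 137.0 y = 6400.61
Solving: x ≈ -24.292, y ≈ -49.096 km (keep extra digits for the depth step; rounded: -24.3, -49.1).
Then from the STA_03 sphere: z² = 58.87² − (x + 16.7)² − (y − 2.4)² with x = -24.292, y = -49.096, so z ≈ 27.499 ≈ 27.5 km.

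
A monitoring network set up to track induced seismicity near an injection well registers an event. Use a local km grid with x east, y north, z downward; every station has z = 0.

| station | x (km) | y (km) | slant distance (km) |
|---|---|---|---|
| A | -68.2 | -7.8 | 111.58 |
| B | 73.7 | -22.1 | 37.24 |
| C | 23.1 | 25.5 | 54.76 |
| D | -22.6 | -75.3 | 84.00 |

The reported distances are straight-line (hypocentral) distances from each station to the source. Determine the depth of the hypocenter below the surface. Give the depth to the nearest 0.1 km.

depth ≈ 17.6 km

Each station gives a sphere (x−x_i)² + (y−y_i)² + z² = d_i² (stations at z=0).
Subtracting the A sphere from B and C: z² cancels, leaving linear equations in x and y:
283.8 x − 28.6 y = 12271.30
182.6 x + 66.6 y = 5923.22
Solving: x ≈ 40.901, y ≈ -23.203 km (keep extra digits for the depth step; rounded: 40.9, -23.2).
Then from the A sphere: z² = 111.58² − (x + 68.2)² − (y + 7.8)² with x = 40.901, y = -23.203, so z ≈ 17.602 ≈ 17.6 km.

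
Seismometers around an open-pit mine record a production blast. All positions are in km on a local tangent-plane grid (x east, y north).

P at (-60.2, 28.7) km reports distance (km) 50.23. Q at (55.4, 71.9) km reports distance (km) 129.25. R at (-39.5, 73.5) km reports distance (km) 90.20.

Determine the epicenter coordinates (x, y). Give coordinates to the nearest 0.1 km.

(-38.7, -16.7)

Circle about each station: (x + 60.2)² + (y − 28.7)² = 50.23²; (x − 55.4)² + (y − 71.9)² = 129.25²; (x + 39.5)² + (y − 73.5)² = 90.20².
Subtracting pairs of circle equations eliminates x²+y² and gives linear equations (the radical axes):
231.2 x + 86.4 y = -10391.47
41.4 x + 89.6 y = -3098.22
Solving the 2×2 system: x ≈ -38.7, y ≈ -16.7 km.
Check against P (with the unrounded x, y): √((x + 60.2)²+(y − 28.7)²) = 50.22 ≈ 50.23 km. ✓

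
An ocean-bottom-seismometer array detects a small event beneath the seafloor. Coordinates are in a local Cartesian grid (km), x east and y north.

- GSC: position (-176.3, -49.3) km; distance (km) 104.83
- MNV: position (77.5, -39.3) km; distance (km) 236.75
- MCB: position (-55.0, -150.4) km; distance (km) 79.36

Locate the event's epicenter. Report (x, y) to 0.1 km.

Circle about each station: (x + 176.3)² + (y + 49.3)² = 104.83²; (x − 77.5)² + (y + 39.3)² = 236.75²; (x + 55.0)² + (y + 150.4)² = 79.36².
Subtracting pairs of circle equations eliminates x²+y² and gives linear equations (the radical axes):
507.6 x + 20.0 y = -71022.67
242.6 x − 202.2 y = -3175.70
Solving the 2×2 system: x ≈ -134.2, y ≈ -145.3 km.

-134.2 km east, -145.3 km north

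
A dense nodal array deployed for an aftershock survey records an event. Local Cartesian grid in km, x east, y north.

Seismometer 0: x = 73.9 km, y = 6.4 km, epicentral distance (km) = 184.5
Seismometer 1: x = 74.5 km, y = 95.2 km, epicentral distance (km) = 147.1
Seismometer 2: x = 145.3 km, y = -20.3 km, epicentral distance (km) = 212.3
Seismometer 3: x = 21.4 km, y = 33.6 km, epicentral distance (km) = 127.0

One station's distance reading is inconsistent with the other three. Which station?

Solve using three stations at a time. Using Seismometer 0, Seismometer 1, Seismometer 3 (subtract circle equations pairwise → linear system) gives (x, y) ≈ (-70.3, 121.6).
Distances from that point to each station vs reported:
  Seismometer 0: calculated 184.6 vs reported 184.5 → residual 0.1 km
  Seismometer 1: calculated 147.2 vs reported 147.1 → residual 0.1 km
  Seismometer 2: calculated 258.1 vs reported 212.3 → residual 45.8 km
  Seismometer 3: calculated 127.1 vs reported 127.0 → residual 0.1 km
Seismometer 0, Seismometer 1, Seismometer 3 are mutually consistent (residuals ≈ 0); Seismometer 2 is off by 45.8 km.

Seismometer 2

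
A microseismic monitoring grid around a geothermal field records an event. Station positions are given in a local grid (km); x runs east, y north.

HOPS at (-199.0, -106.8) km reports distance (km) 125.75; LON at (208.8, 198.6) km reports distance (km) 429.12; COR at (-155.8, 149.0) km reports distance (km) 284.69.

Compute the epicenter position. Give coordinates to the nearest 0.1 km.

x ≈ -74.4 km, y ≈ -123.8 km

Circle about each station: (x + 199.0)² + (y + 106.8)² = 125.75²; (x − 208.8)² + (y − 198.6)² = 429.12²; (x + 155.8)² + (y − 149.0)² = 284.69².
Subtracting the HOPS equation from the LON and COR equations removes the quadratic terms:
815.6 x + 610.8 y = -136298.75
86.4 x + 511.6 y = -69767.93
Solving the 2×2 system: x ≈ -74.4, y ≈ -123.8 km.
Check against HOPS (with the unrounded x, y): √((x + 199.0)²+(y + 106.8)²) = 125.76 ≈ 125.75 km. ✓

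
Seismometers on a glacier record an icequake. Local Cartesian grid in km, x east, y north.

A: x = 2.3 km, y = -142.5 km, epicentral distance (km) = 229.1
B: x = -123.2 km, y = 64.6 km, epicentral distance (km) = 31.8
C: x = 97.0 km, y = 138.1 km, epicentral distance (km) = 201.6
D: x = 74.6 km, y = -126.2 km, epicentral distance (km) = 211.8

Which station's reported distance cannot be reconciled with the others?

Solve using three stations at a time. Using A, B, C (subtract circle equations pairwise → linear system) gives (x, y) ≈ (-91.5, 66.5).
Distances from that point to each station vs reported:
  A: calculated 229.1 vs reported 229.1 → residual 0.0 km
  B: calculated 31.8 vs reported 31.8 → residual 0.0 km
  C: calculated 201.6 vs reported 201.6 → residual 0.0 km
  D: calculated 254.4 vs reported 211.8 → residual 42.6 km
A, B, C are mutually consistent (residuals ≈ 0); D is off by 42.6 km.

D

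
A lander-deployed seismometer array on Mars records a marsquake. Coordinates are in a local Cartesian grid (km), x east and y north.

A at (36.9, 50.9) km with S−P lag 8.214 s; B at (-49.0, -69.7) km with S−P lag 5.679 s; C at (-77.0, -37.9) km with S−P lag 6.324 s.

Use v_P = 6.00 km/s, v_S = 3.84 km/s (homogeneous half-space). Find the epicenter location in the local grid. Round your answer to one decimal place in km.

Distance from S−P lag: d = Δt · v_P v_S / (v_P − v_S) = Δt · (6.00·3.84)/(6.00−3.84) ≈ 10.6667·Δt.
So d_A = 87.62, d_B = 60.58, d_C = 67.46 km.
Circle about each station: (x − 36.9)² + (y − 50.9)² = 87.62²; (x + 49.0)² + (y + 69.7)² = 60.58²; (x + 77.0)² + (y + 37.9)² = 67.46².
Subtracting the A equation from the B and C equations removes the quadratic terms:
-171.8 x − 241.2 y = 7314.00
-227.8 x − 177.6 y = 6539.40
Solving the 2×2 system: x ≈ -11.4, y ≈ -22.2 km.

x ≈ -11.4 km, y ≈ -22.2 km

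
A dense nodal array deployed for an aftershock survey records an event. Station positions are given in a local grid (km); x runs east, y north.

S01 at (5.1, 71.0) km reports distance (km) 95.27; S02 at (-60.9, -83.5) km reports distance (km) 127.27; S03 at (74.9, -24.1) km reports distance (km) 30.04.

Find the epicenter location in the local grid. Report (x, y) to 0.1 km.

Circle about each station: (x − 5.1)² + (y − 71.0)² = 95.27²; (x + 60.9)² + (y + 83.5)² = 127.27²; (x − 74.9)² + (y + 24.1)² = 30.04².
Subtracting pairs of circle equations eliminates x²+y² and gives linear equations (the radical axes):
-132.0 x − 309.0 y = -1507.23
139.6 x − 190.2 y = 9297.78
Solving the 2×2 system: x ≈ 46.3, y ≈ -14.9 km.

x ≈ 46.3 km, y ≈ -14.9 km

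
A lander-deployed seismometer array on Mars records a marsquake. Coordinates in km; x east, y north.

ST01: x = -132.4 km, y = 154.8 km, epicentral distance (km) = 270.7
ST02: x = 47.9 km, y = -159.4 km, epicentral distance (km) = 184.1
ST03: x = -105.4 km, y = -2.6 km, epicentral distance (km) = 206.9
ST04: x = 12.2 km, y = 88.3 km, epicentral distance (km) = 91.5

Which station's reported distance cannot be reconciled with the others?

Solve using three stations at a time. Using ST01, ST02, ST03 (subtract circle equations pairwise → linear system) gives (x, y) ≈ (100.5, 16.9).
Distances from that point to each station vs reported:
  ST01: calculated 270.6 vs reported 270.7 → residual 0.1 km
  ST02: calculated 184.0 vs reported 184.1 → residual 0.1 km
  ST03: calculated 206.8 vs reported 206.9 → residual 0.1 km
  ST04: calculated 113.5 vs reported 91.5 → residual 22.0 km
ST01, ST02, ST03 are mutually consistent (residuals ≈ 0); ST04 is off by 22.0 km.

ST04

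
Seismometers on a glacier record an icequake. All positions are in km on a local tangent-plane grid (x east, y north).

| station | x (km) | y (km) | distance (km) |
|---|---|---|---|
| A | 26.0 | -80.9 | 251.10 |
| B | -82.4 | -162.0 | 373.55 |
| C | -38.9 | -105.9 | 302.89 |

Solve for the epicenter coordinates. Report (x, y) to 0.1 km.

(120.1, 151.9)

Circle about each station: (x − 26.0)² + (y + 80.9)² = 251.10²; (x + 82.4)² + (y + 162.0)² = 373.55²; (x + 38.9)² + (y + 105.9)² = 302.89².
Subtracting the A equation from the B and C equations removes the quadratic terms:
-216.8 x − 162.2 y = -50675.44
-129.8 x − 50.0 y = -23183.93
Solving the 2×2 system: x ≈ 120.1, y ≈ 151.9 km.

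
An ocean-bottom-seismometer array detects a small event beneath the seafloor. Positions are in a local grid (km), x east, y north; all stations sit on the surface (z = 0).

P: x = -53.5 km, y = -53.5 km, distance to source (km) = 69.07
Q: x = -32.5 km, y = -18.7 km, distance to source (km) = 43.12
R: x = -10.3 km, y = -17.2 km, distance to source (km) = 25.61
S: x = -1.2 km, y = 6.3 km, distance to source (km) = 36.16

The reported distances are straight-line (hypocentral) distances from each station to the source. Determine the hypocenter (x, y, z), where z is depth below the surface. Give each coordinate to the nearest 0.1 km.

(6.1, -23.9, 18.5)

Each station gives a sphere (x−x_i)² + (y−y_i)² + z² = d_i² (stations at z=0).
Subtracting the P sphere from Q and R: z² cancels, leaving linear equations in x and y:
42.0 x + 69.6 y = -1407.23
86.4 x + 72.6 y = -1207.78
Solving: x ≈ 6.107, y ≈ -23.904 km (keep extra digits for the depth step; rounded: 6.1, -23.9).
Then from the P sphere: z² = 69.07² − (x + 53.5)² − (y + 53.5)² with x = 6.107, y = -23.904, so z ≈ 18.486 ≈ 18.5 km.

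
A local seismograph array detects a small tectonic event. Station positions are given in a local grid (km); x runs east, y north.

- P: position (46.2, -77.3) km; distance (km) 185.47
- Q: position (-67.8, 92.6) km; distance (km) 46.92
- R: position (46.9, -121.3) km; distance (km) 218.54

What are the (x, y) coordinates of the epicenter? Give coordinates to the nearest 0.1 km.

(-88.3, 50.4)

Circle about each station: (x − 46.2)² + (y + 77.3)² = 185.47²; (x + 67.8)² + (y − 92.6)² = 46.92²; (x − 46.9)² + (y + 121.3)² = 218.54².
Subtracting the P equation from the Q and R equations removes the quadratic terms:
-228.0 x + 339.8 y = 37259.50
1.4 x − 88.0 y = -4557.04
Solving the 2×2 system: x ≈ -88.3, y ≈ 50.4 km.
Check against P (with the unrounded x, y): √((x − 46.2)²+(y + 77.3)²) = 185.48 ≈ 185.47 km. ✓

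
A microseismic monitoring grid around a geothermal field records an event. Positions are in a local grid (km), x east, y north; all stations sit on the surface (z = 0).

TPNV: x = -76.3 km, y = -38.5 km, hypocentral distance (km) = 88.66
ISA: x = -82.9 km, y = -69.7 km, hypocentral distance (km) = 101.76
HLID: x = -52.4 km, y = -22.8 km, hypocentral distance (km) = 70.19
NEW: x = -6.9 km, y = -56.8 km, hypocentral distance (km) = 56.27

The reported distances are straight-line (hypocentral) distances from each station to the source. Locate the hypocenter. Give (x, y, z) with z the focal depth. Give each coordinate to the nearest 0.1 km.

Each station gives a sphere (x−x_i)² + (y−y_i)² + z² = d_i² (stations at z=0).
Subtracting the TPNV sphere from ISA and HLID: z² cancels, leaving linear equations in x and y:
-13.2 x − 62.4 y = 1932.06
47.8 x + 31.4 y = -1104.38
Solving: x ≈ -3.211, y ≈ -30.283 km (keep extra digits for the depth step; rounded: -3.2, -30.3).
Then from the TPNV sphere: z² = 88.66² − (x + 76.3)² − (y + 38.5)² with x = -3.211, y = -30.283, so z ≈ 49.508 ≈ 49.5 km.
Check against NEW (with the unrounded solution): distance 56.28 ≈ 56.27 km. ✓

(-3.2, -30.3, 49.5)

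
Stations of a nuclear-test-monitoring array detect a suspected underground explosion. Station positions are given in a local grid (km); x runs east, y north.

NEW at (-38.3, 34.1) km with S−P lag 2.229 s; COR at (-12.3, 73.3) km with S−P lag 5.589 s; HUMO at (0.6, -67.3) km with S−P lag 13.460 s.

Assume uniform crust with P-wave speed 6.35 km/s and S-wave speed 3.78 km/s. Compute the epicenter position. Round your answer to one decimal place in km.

Distance from S−P lag: d = Δt · v_P v_S / (v_P − v_S) = Δt · (6.35·3.78)/(6.35−3.78) ≈ 9.3397·Δt.
So d_NEW = 20.82, d_COR = 52.20, d_HUMO = 125.71 km.
Circle about each station: (x + 38.3)² + (y − 34.1)² = 20.82²; (x + 12.3)² + (y − 73.3)² = 52.20²; (x − 0.6)² + (y + 67.3)² = 125.71².
Subtracting the NEW equation from the COR and HUMO equations removes the quadratic terms:
52.0 x + 78.4 y = 603.11
77.8 x − 202.8 y = -13469.58
Solving the 2×2 system: x ≈ -56.1, y ≈ 44.9 km.
Check against NEW (with the unrounded x, y): √((x + 38.3)²+(y − 34.1)²) = 20.81 ≈ 20.82 km. ✓

-56.1 km east, 44.9 km north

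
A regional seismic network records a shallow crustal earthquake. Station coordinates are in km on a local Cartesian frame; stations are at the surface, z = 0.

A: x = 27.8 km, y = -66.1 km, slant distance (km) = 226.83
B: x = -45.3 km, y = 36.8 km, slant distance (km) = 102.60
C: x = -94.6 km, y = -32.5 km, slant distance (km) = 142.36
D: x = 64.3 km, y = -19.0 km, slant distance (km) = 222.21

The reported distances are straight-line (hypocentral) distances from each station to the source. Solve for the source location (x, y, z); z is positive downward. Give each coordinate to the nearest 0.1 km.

(-118.0, 106.6, 19.2)

Each station gives a sphere (x−x_i)² + (y−y_i)² + z² = d_i² (stations at z=0).
Subtracting the A sphere from B and C: z² cancels, leaving linear equations in x and y:
-146.2 x + 205.8 y = 39189.37
-244.8 x + 67.2 y = 36048.84
Solving: x ≈ -117.995, y ≈ 106.601 km (keep extra digits for the depth step; rounded: -118.0, 106.6).
Then from the A sphere: z² = 226.83² − (x − 27.8)² − (y + 66.1)² with x = -117.995, y = 106.601, so z ≈ 19.236 ≈ 19.2 km.
Check against D (with the unrounded solution): distance 222.21 ≈ 222.21 km. ✓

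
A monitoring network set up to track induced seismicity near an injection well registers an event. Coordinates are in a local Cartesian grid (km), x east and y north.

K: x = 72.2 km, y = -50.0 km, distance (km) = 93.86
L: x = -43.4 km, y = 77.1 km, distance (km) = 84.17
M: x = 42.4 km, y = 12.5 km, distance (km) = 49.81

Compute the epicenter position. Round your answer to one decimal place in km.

Circle about each station: (x − 72.2)² + (y + 50.0)² = 93.86²; (x + 43.4)² + (y − 77.1)² = 84.17²; (x − 42.4)² + (y − 12.5)² = 49.81².
Subtracting the K equation from the L and M equations removes the quadratic terms:
-231.2 x + 254.2 y = 1840.24
-59.6 x + 125.0 y = 569.83
Solving the 2×2 system: x ≈ -6.2, y ≈ 1.6 km.
Check against K (with the unrounded x, y): √((x − 72.2)²+(y + 50.0)²) = 93.86 ≈ 93.86 km. ✓

x ≈ -6.2 km, y ≈ 1.6 km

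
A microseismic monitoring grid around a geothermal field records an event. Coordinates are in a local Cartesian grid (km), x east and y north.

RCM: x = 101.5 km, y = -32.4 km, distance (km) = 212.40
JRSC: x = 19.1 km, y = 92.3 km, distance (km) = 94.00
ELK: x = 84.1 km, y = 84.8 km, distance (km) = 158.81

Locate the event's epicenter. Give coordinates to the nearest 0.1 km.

(-74.7, 86.2)

Circle about each station: (x − 101.5)² + (y + 32.4)² = 212.40²; (x − 19.1)² + (y − 92.3)² = 94.00²; (x − 84.1)² + (y − 84.8)² = 158.81².
Subtracting pairs of circle equations eliminates x²+y² and gives linear equations (the radical axes):
-164.8 x + 249.4 y = 33809.85
-34.8 x + 234.4 y = 22804.98
Solving the 2×2 system: x ≈ -74.7, y ≈ 86.2 km.
Check against RCM (with the unrounded x, y): √((x − 101.5)²+(y + 32.4)²) = 212.40 ≈ 212.40 km. ✓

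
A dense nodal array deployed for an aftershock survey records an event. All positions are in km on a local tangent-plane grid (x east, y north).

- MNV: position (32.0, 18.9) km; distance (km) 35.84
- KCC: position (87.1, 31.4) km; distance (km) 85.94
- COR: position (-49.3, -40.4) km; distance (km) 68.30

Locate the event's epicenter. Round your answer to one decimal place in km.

Circle about each station: (x − 32.0)² + (y − 18.9)² = 35.84²; (x − 87.1)² + (y − 31.4)² = 85.94²; (x + 49.3)² + (y + 40.4)² = 68.30².
Subtracting the MNV equation from the KCC and COR equations removes the quadratic terms:
110.2 x + 25.0 y = 1089.98
-162.6 x − 118.6 y = -698.94
Solving the 2×2 system: x ≈ 12.4, y ≈ -11.1 km.

(12.4, -11.1)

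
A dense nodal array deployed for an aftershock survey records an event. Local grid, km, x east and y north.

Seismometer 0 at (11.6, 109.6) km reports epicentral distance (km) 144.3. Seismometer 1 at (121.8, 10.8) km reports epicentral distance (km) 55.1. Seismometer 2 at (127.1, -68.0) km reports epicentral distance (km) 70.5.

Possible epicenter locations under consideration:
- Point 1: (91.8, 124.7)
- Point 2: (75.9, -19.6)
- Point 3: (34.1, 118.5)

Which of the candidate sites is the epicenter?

Point 2

For each candidate, compare |candidate − station| to the reported distance:
Point 1: residuals Seismometer 0 62.7, Seismometer 1 62.7, Seismometer 2 125.4 → max 125.4 km
Point 2: residuals Seismometer 0 0.0, Seismometer 1 0.0, Seismometer 2 0.0 → max 0.0 km
Point 3: residuals Seismometer 0 120.1, Seismometer 1 83.8, Seismometer 2 137.9 → max 137.9 km
Only Point 2 has all residuals ≈ 0.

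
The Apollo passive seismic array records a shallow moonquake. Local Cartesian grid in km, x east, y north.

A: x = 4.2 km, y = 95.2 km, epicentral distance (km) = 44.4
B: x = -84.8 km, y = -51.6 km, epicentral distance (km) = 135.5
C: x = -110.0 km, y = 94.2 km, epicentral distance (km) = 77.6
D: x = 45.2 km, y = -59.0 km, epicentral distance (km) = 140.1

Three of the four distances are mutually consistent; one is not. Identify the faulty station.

D

Solve using three stations at a time. Using A, B, C (subtract circle equations pairwise → linear system) gives (x, y) ≈ (-35.0, 74.4).
Distances from that point to each station vs reported:
  A: calculated 44.4 vs reported 44.4 → residual 0.0 km
  B: calculated 135.5 vs reported 135.5 → residual 0.0 km
  C: calculated 77.6 vs reported 77.6 → residual 0.0 km
  D: calculated 155.6 vs reported 140.1 → residual 15.5 km
A, B, C are mutually consistent (residuals ≈ 0); D is off by 15.5 km.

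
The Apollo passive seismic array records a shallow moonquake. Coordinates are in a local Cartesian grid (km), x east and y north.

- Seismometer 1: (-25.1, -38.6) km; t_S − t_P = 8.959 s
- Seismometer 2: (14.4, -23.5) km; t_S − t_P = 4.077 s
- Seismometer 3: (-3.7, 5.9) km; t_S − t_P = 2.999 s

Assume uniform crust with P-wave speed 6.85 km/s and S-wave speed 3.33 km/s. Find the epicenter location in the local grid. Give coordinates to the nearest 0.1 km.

(15.5, 2.9)

Distance from S−P lag: d = Δt · v_P v_S / (v_P − v_S) = Δt · (6.85·3.33)/(6.85−3.33) ≈ 6.4803·Δt.
So d_Seismometer 1 = 58.06, d_Seismometer 2 = 26.42, d_Seismometer 3 = 19.43 km.
Circle about each station: (x + 25.1)² + (y + 38.6)² = 58.06²; (x − 14.4)² + (y + 23.5)² = 26.42²; (x + 3.7)² + (y − 5.9)² = 19.43².
Subtracting pairs of circle equations eliminates x²+y² and gives linear equations (the radical axes):
79.0 x + 30.2 y = 1312.59
42.8 x + 89.0 y = 921.97
Solving the 2×2 system: x ≈ 15.5, y ≈ 2.9 km.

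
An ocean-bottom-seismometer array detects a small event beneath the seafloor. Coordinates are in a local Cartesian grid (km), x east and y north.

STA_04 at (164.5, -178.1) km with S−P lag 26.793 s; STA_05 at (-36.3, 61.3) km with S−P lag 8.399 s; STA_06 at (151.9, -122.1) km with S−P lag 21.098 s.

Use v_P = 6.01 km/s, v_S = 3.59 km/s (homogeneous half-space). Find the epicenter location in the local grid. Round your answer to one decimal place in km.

Distance from S−P lag: d = Δt · v_P v_S / (v_P − v_S) = Δt · (6.01·3.59)/(6.01−3.59) ≈ 8.9157·Δt.
So d_STA_04 = 238.88, d_STA_05 = 74.88, d_STA_06 = 188.10 km.
Circle about each station: (x − 164.5)² + (y + 178.1)² = 238.88²; (x + 36.3)² + (y − 61.3)² = 74.88²; (x − 151.9)² + (y + 122.1)² = 188.10².
Subtracting the STA_04 equation from the STA_05 and STA_06 equations removes the quadratic terms:
-401.6 x + 478.8 y = -2247.84
-25.2 x + 112.0 y = 884.20
Solving the 2×2 system: x ≈ 20.5, y ≈ 12.5 km.

x ≈ 20.5 km, y ≈ 12.5 km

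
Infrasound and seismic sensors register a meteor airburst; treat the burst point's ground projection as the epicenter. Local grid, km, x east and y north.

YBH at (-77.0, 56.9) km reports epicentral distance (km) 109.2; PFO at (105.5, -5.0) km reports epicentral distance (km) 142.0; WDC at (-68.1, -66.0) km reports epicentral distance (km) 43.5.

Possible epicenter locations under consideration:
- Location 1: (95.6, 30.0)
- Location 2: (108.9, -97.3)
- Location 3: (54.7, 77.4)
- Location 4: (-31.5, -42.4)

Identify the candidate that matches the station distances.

For each candidate, compare |candidate − station| to the reported distance:
Location 1: residuals YBH 65.5, PFO 105.6, WDC 146.3 → max 146.3 km
Location 2: residuals YBH 132.3, PFO 49.6, WDC 136.2 → max 136.2 km
Location 3: residuals YBH 24.1, PFO 45.2, WDC 145.3 → max 145.3 km
Location 4: residuals YBH 0.0, PFO 0.0, WDC 0.0 → max 0.0 km
Only Location 4 has all residuals ≈ 0.

Location 4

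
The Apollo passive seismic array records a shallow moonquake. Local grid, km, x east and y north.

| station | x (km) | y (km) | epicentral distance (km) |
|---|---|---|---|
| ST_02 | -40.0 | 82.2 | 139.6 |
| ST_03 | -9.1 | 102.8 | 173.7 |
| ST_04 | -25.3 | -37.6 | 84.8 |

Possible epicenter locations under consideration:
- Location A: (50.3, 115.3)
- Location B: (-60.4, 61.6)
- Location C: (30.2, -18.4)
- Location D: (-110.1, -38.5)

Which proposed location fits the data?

Location D

For each candidate, compare |candidate − station| to the reported distance:
Location A: residuals ST_02 43.4, ST_03 113.0, ST_04 85.8 → max 113.0 km
Location B: residuals ST_02 110.6, ST_03 107.9, ST_04 20.4 → max 110.6 km
Location C: residuals ST_02 16.9, ST_03 46.3, ST_04 26.1 → max 46.3 km
Location D: residuals ST_02 0.0, ST_03 0.0, ST_04 0.0 → max 0.0 km
Only Location D has all residuals ≈ 0.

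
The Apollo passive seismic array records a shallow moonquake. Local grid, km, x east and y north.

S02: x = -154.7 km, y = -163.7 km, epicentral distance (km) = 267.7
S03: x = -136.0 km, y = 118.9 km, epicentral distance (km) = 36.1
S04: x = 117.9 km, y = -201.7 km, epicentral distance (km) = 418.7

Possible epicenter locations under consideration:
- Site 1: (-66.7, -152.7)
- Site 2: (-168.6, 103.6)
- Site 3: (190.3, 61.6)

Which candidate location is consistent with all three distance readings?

Site 2

For each candidate, compare |candidate − station| to the reported distance:
Site 1: residuals S02 179.0, S03 244.2, S04 227.7 → max 244.2 km
Site 2: residuals S02 0.0, S03 0.1, S04 0.0 → max 0.1 km
Site 3: residuals S02 144.3, S03 295.2, S04 145.6 → max 295.2 km
Only Site 2 has all residuals ≈ 0.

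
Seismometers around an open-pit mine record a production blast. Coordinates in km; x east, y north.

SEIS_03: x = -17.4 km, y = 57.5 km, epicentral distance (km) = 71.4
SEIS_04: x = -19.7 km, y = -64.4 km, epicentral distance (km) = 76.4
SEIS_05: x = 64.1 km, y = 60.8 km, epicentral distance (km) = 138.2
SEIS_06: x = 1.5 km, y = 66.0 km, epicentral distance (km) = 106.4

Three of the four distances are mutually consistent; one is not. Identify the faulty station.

SEIS_06

Solve using three stations at a time. Using SEIS_03, SEIS_04, SEIS_05 (subtract circle equations pairwise → linear system) gives (x, y) ≈ (-60.2, 0.4).
Distances from that point to each station vs reported:
  SEIS_03: calculated 71.4 vs reported 71.4 → residual 0.0 km
  SEIS_04: calculated 76.4 vs reported 76.4 → residual 0.0 km
  SEIS_05: calculated 138.2 vs reported 138.2 → residual 0.0 km
  SEIS_06: calculated 90.1 vs reported 106.4 → residual 16.3 km
SEIS_03, SEIS_04, SEIS_05 are mutually consistent (residuals ≈ 0); SEIS_06 is off by 16.3 km.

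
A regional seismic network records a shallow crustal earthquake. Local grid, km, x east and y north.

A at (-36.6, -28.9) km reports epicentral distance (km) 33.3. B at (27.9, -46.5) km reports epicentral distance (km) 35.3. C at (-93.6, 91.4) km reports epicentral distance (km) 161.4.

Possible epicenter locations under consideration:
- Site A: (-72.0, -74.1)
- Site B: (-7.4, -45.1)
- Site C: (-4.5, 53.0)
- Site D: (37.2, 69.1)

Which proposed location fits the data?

For each candidate, compare |candidate − station| to the reported distance:
Site A: residuals A 24.1, B 68.3, C 5.5 → max 68.3 km
Site B: residuals A 0.1, B 0.0, C 0.0 → max 0.1 km
Site C: residuals A 54.7, B 69.3, C 64.4 → max 69.3 km
Site D: residuals A 89.4, B 80.7, C 28.7 → max 89.4 km
Only Site B has all residuals ≈ 0.

Site B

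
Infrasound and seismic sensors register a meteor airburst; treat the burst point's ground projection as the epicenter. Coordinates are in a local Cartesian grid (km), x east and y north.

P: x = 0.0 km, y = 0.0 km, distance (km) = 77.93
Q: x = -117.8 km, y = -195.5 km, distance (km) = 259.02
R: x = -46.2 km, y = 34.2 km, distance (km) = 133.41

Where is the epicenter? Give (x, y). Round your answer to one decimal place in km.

x ≈ 74.7 km, y ≈ -22.2 km

Circle about each station: x² + y² = 77.93²; (x + 117.8)² + (y + 195.5)² = 259.02²; (x + 46.2)² + (y − 34.2)² = 133.41².
Subtracting the P equation from the Q and R equations removes the quadratic terms:
-235.6 x − 391.0 y = -8921.19
-92.4 x + 68.4 y = -8421.06
Solving the 2×2 system: x ≈ 74.7, y ≈ -22.2 km.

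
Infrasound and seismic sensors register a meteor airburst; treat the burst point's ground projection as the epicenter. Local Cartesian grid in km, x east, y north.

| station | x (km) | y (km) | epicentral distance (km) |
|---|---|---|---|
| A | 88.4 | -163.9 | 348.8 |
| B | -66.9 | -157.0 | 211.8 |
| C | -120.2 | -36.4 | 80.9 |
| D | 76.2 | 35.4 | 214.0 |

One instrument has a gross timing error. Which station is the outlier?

A

Solve using three stations at a time. Using B, C, D (subtract circle equations pairwise → linear system) gives (x, y) ≈ (-137.7, 42.6).
Distances from that point to each station vs reported:
  A: calculated 306.2 vs reported 348.8 → residual 42.6 km
  B: calculated 211.8 vs reported 211.8 → residual 0.0 km
  C: calculated 81.0 vs reported 80.9 → residual 0.1 km
  D: calculated 214.0 vs reported 214.0 → residual 0.0 km
B, C, D are mutually consistent (residuals ≈ 0); A is off by 42.6 km.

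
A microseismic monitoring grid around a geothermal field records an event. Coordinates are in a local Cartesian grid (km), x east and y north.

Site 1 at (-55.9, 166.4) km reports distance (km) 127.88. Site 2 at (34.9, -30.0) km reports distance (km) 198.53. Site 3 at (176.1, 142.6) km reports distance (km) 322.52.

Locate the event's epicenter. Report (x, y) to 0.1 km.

Circle about each station: (x + 55.9)² + (y − 166.4)² = 127.88²; (x − 34.9)² + (y + 30.0)² = 198.53²; (x − 176.1)² + (y − 142.6)² = 322.52².
Subtracting pairs of circle equations eliminates x²+y² and gives linear equations (the radical axes):
181.6 x − 392.8 y = -51756.63
464.0 x − 47.6 y = -67133.66
Solving the 2×2 system: x ≈ -137.7, y ≈ 68.1 km.
Check against Site 1 (with the unrounded x, y): √((x + 55.9)²+(y − 166.4)²) = 127.88 ≈ 127.88 km. ✓

(-137.7, 68.1)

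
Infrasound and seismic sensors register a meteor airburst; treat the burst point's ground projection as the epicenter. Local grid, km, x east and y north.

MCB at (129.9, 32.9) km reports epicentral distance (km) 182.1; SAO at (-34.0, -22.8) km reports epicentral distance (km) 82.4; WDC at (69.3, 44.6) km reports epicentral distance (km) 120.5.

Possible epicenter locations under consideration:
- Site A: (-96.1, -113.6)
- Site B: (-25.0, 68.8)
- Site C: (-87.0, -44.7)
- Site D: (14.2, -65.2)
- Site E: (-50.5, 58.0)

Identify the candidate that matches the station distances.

Site E

For each candidate, compare |candidate − station| to the reported distance:
Site A: residuals MCB 87.2, SAO 27.6, WDC 108.4 → max 108.4 km
Site B: residuals MCB 23.1, SAO 9.6, WDC 23.1 → max 23.1 km
Site C: residuals MCB 48.3, SAO 25.1, WDC 59.5 → max 59.5 km
Site D: residuals MCB 30.4, SAO 18.2, WDC 2.3 → max 30.4 km
Site E: residuals MCB 0.0, SAO 0.1, WDC 0.0 → max 0.1 km
Only Site E has all residuals ≈ 0.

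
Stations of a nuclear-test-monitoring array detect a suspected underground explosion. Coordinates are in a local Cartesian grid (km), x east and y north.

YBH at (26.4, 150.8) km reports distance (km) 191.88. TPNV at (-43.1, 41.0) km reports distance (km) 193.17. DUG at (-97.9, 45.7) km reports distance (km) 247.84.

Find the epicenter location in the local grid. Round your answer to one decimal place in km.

x ≈ 145.8 km, y ≈ 0.6 km

Circle about each station: (x − 26.4)² + (y − 150.8)² = 191.88²; (x + 43.1)² + (y − 41.0)² = 193.17²; (x + 97.9)² + (y − 45.7)² = 247.84².
Subtracting pairs of circle equations eliminates x²+y² and gives linear equations (the radical axes):
-139.0 x − 219.6 y = -20395.70
-248.6 x − 210.2 y = -36371.43
Solving the 2×2 system: x ≈ 145.8, y ≈ 0.6 km.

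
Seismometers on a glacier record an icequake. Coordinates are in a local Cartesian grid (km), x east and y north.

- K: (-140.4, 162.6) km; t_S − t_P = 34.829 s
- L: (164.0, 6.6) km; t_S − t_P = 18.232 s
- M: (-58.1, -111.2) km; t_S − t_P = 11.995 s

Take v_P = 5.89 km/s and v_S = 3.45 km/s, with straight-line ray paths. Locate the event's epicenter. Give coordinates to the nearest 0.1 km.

32.9 km east, -70.0 km north

Distance from S−P lag: d = Δt · v_P v_S / (v_P − v_S) = Δt · (5.89·3.45)/(5.89−3.45) ≈ 8.3281·Δt.
So d_K = 290.06, d_L = 151.84, d_M = 99.90 km.
Circle about each station: (x + 140.4)² + (y − 162.6)² = 290.06²; (x − 164.0)² + (y − 6.6)² = 151.84²; (x + 58.1)² + (y + 111.2)² = 99.90².
Subtracting the K equation from the L and M equations removes the quadratic terms:
608.8 x − 312.0 y = 41868.06
164.6 x − 547.6 y = 43744.92
Solving the 2×2 system: x ≈ 32.9, y ≈ -70.0 km.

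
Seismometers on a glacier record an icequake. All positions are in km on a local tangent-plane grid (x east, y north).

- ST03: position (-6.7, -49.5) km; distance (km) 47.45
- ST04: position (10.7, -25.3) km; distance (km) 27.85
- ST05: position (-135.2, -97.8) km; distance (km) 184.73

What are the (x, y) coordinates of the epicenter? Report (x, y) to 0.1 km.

Circle about each station: (x + 6.7)² + (y + 49.5)² = 47.45²; (x − 10.7)² + (y + 25.3)² = 27.85²; (x + 135.2)² + (y + 97.8)² = 184.73².
Subtracting the ST03 equation from the ST04 and ST05 equations removes the quadratic terms:
34.8 x + 48.4 y = -264.68
-257.0 x − 96.6 y = -6524.93
Solving the 2×2 system: x ≈ 37.6, y ≈ -32.5 km.

x ≈ 37.6 km, y ≈ -32.5 km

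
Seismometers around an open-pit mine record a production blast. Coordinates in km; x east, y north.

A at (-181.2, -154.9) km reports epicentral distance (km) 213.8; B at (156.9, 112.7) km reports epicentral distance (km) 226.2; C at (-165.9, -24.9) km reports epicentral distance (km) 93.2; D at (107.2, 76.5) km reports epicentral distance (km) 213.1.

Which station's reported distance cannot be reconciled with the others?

Solve using three stations at a time. Using A, C, D (subtract circle equations pairwise → linear system) gives (x, y) ≈ (-103.4, 44.2).
Distances from that point to each station vs reported:
  A: calculated 213.8 vs reported 213.8 → residual 0.0 km
  B: calculated 269.2 vs reported 226.2 → residual 43.0 km
  C: calculated 93.2 vs reported 93.2 → residual 0.0 km
  D: calculated 213.1 vs reported 213.1 → residual 0.0 km
A, C, D are mutually consistent (residuals ≈ 0); B is off by 43.0 km.

B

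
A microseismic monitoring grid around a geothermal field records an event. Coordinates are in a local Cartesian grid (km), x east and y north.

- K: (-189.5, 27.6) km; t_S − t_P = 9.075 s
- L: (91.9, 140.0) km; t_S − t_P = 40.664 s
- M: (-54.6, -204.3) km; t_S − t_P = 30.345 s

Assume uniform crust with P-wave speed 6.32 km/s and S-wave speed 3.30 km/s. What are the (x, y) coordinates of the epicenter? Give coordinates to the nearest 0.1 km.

x ≈ -142.8 km, y ≈ -14.2 km

Distance from S−P lag: d = Δt · v_P v_S / (v_P − v_S) = Δt · (6.32·3.30)/(6.32−3.30) ≈ 6.9060·Δt.
So d_K = 62.67, d_L = 280.82, d_M = 209.56 km.
Circle about each station: (x + 189.5)² + (y − 27.6)² = 62.67²; (x − 91.9)² + (y − 140.0)² = 280.82²; (x + 54.6)² + (y + 204.3)² = 209.56².
Subtracting pairs of circle equations eliminates x²+y² and gives linear equations (the radical axes):
562.8 x + 224.8 y = -83558.74
269.8 x − 463.8 y = -31940.22
Solving the 2×2 system: x ≈ -142.8, y ≈ -14.2 km.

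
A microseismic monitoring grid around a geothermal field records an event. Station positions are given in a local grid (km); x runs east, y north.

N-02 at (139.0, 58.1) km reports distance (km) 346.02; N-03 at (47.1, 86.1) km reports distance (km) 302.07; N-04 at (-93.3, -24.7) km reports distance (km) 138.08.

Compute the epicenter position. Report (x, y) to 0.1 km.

-131.8 km east, -157.3 km north

Circle about each station: (x − 139.0)² + (y − 58.1)² = 346.02²; (x − 47.1)² + (y − 86.1)² = 302.07²; (x + 93.3)² + (y + 24.7)² = 138.08².
Subtracting the N-02 equation from the N-03 and N-04 equations removes the quadratic terms:
-183.8 x + 56.0 y = 15418.57
-464.6 x − 165.6 y = 87282.12
Solving the 2×2 system: x ≈ -131.8, y ≈ -157.3 km.
Check against N-02 (with the unrounded x, y): √((x − 139.0)²+(y − 58.1)²) = 346.01 ≈ 346.02 km. ✓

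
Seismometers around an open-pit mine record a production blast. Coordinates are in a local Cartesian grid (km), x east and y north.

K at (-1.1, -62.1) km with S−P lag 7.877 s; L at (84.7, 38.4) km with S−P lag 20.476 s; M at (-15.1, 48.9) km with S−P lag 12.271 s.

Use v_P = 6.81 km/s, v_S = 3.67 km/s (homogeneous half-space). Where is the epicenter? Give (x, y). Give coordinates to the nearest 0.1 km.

Distance from S−P lag: d = Δt · v_P v_S / (v_P − v_S) = Δt · (6.81·3.67)/(6.81−3.67) ≈ 7.9595·Δt.
So d_K = 62.70, d_L = 162.98, d_M = 97.67 km.
Circle about each station: (x + 1.1)² + (y + 62.1)² = 62.70²; (x − 84.7)² + (y − 38.4)² = 162.98²; (x + 15.1)² + (y − 48.9)² = 97.67².
Subtracting pairs of circle equations eliminates x²+y² and gives linear equations (the radical axes):
171.6 x + 201.0 y = -17840.16
-28.0 x + 222.0 y = -6846.54
Solving the 2×2 system: x ≈ -59.1, y ≈ -38.3 km.

-59.1 km east, -38.3 km north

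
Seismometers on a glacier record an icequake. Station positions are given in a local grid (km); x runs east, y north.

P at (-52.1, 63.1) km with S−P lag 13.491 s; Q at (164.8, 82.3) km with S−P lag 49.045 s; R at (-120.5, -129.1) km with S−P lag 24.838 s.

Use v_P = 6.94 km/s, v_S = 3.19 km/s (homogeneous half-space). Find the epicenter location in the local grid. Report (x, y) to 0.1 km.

Distance from S−P lag: d = Δt · v_P v_S / (v_P − v_S) = Δt · (6.94·3.19)/(6.94−3.19) ≈ 5.9036·Δt.
So d_P = 79.65, d_Q = 289.54, d_R = 146.63 km.
Circle about each station: (x + 52.1)² + (y − 63.1)² = 79.65²; (x − 164.8)² + (y − 82.3)² = 289.54²; (x + 120.5)² + (y + 129.1)² = 146.63².
Subtracting the P equation from the Q and R equations removes the quadratic terms:
433.8 x + 38.4 y = -50252.98
-136.8 x − 384.4 y = 9334.81
Solving the 2×2 system: x ≈ -117.4, y ≈ 17.5 km.

(-117.4, 17.5)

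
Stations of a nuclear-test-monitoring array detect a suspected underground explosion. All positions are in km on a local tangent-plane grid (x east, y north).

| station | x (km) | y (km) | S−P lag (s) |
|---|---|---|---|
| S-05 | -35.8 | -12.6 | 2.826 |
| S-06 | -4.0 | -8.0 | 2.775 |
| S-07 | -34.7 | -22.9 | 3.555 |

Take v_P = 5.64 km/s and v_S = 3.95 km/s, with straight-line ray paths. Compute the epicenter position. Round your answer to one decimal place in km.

-23.9 km east, 22.7 km north

Distance from S−P lag: d = Δt · v_P v_S / (v_P − v_S) = Δt · (5.64·3.95)/(5.64−3.95) ≈ 13.1822·Δt.
So d_S-05 = 37.25, d_S-06 = 36.58, d_S-07 = 46.86 km.
Circle about each station: (x + 35.8)² + (y + 12.6)² = 37.25²; (x + 4.0)² + (y + 8.0)² = 36.58²; (x + 34.7)² + (y + 22.9)² = 46.86².
Subtracting pairs of circle equations eliminates x²+y² and gives linear equations (the radical axes):
63.6 x + 9.2 y = -1310.93
2.2 x − 20.6 y = -520.20
Solving the 2×2 system: x ≈ -23.9, y ≈ 22.7 km.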